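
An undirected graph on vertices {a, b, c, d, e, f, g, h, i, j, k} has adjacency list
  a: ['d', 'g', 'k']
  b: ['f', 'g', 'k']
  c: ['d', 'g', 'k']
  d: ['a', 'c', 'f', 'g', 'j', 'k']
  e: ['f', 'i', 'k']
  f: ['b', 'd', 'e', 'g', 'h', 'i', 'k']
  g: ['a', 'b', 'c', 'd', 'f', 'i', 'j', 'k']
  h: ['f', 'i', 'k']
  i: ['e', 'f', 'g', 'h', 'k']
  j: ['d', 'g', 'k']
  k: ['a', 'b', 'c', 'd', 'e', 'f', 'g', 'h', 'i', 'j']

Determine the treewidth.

A width-3 tree decomposition is:
Bags: B1 = {b, f, g, k}  B2 = {d, f, g, k}  B3 = {f, g, i, k}  B4 = {a, d, g, k}  B5 = {d, g, j, k}  B6 = {e, f, i, k}  B7 = {c, d, g, k}  B8 = {f, h, i, k}
Tree: B1–B2, B1–B3, B2–B4, B2–B5, B3–B6, B5–B7, B6–B8
Each bag holds 4 vertices, so the decomposition has width 3, which upper-bounds the treewidth. Conversely, {d, g, j, k} is a clique of size 4, and the vertices of any clique must share a bag in every tree decomposition; so some bag has ≥ 4 vertices and tw(G) ≥ 3. Hence tw(G) = 3 exactly.

3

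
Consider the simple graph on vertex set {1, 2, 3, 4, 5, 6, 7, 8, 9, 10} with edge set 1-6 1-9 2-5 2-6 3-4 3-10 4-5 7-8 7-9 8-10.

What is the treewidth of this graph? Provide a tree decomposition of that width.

Treewidth 2.
One such decomposition:
Bags: B1 = {3, 4, 5}  B2 = {2, 3, 5}  B3 = {2, 3, 6}  B4 = {1, 3, 6}  B5 = {1, 3, 9}  B6 = {3, 7, 9}  B7 = {3, 7, 8}  B8 = {3, 8, 10}
Tree: B1–B2, B2–B3, B3–B4, B4–B5, B5–B6, B6–B7, B7–B8

Each bag holds 3 vertices, so the decomposition has width 2, which upper-bounds the treewidth. For the lower bound, G contains the cycle 3–4–5–2–6–1–9–7–8–10–3, so G is not a forest; only forests have treewidth ≤ 1, hence tw(G) ≥ 2. Therefore the treewidth is 2.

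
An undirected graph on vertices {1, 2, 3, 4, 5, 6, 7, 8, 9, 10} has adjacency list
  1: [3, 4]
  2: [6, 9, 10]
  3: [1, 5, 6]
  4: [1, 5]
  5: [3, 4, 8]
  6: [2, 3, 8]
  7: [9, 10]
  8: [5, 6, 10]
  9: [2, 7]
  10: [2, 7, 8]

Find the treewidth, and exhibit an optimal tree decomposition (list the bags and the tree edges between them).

Treewidth 2.
One optimal decomposition is:
Bags: B1 = {7, 9, 10}  B2 = {2, 9, 10}  B3 = {2, 8, 10}  B4 = {2, 6, 8}  B5 = {5, 6, 8}  B6 = {3, 5, 6}  B7 = {3, 4, 5}  B8 = {1, 3, 4}
Tree: B1–B2, B2–B3, B3–B4, B4–B5, B5–B6, B6–B7, B7–B8

Every bag has size at most 3, so the width is 3 − 1 = 2 and tw(G) ≤ 2. Since 7–9–2–10–7 is a cycle in G, G is not acyclic. Forests are exactly the graphs of treewidth ≤ 1, so tw(G) ≥ 2. Therefore the treewidth is 2.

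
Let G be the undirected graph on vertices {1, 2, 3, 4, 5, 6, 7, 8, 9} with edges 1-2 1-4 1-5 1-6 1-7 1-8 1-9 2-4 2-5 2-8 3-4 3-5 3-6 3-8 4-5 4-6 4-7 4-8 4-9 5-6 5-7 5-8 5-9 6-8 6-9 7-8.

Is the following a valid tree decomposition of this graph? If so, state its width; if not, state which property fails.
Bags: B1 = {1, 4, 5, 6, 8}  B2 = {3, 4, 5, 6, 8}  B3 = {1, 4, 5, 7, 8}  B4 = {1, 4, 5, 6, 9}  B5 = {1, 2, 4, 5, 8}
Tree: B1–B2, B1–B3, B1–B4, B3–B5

Checking the three conditions: (i) the bags cover all of {1, 2, 3, 4, 5, 6, 7, 8, 9}; (ii) for each edge, some bag contains both endpoints; (iii) the bags containing any fixed vertex form a subtree. All hold, so the decomposition is valid with width 5 − 1 = 4.

Yes; width 4.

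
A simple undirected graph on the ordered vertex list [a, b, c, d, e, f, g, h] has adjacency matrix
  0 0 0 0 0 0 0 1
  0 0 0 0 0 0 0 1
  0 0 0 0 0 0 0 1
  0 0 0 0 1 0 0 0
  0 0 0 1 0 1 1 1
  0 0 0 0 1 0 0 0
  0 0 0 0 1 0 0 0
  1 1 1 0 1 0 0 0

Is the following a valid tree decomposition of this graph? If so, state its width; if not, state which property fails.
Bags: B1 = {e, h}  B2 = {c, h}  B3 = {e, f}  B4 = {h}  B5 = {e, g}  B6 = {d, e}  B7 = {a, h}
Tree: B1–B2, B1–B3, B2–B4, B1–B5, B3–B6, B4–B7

No — vertex b appears in no bag.

A tree decomposition must satisfy three properties: every vertex lies in some bag; for every edge, both endpoints lie together in some bag; and for every vertex, the bags containing it form a connected subtree. Here vertex b appears in no bag, so the decomposition is invalid.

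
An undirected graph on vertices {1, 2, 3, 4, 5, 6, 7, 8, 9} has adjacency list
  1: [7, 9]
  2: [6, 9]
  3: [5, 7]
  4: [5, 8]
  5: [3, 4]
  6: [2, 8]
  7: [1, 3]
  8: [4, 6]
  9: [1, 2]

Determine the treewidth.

A width-2 tree decomposition is:
Bags: B1 = {1, 3, 7}  B2 = {1, 3, 5}  B3 = {1, 4, 5}  B4 = {1, 4, 8}  B5 = {1, 6, 8}  B6 = {1, 2, 6}  B7 = {1, 2, 9}
Tree: B1–B2, B2–B3, B3–B4, B4–B5, B5–B6, B6–B7
Each bag holds 3 vertices, so the decomposition has width 2, which upper-bounds the treewidth. For the lower bound, G contains the cycle 1–7–3–5–4–8–6–2–9–1, so G is not a forest; only forests have treewidth ≤ 1, hence tw(G) ≥ 2. Therefore the treewidth is 2.

2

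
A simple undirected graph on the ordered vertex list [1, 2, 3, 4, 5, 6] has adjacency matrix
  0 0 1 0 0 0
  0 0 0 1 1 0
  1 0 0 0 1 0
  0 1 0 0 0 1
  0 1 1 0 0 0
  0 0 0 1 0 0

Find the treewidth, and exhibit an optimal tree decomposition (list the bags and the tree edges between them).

Treewidth 1.
Bags: B1 = {4, 6}  B2 = {2, 4}  B3 = {2, 5}  B4 = {3, 5}  B5 = {1, 3}
Tree: B1–B2, B2–B3, B3–B4, B4–B5

The largest bag has 2 vertices, giving width 1; this decomposition certifies tw(G) ≤ 1. G has an edge, so its treewidth is at least 1. The upper and lower bounds meet at 1, so that is the treewidth.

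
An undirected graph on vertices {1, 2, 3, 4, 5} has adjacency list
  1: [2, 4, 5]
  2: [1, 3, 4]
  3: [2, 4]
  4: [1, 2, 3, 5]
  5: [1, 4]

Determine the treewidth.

2

A width-2 tree decomposition is:
Bags: B1 = {1, 2, 4}  B2 = {2, 3, 4}  B3 = {1, 4, 5}
Tree: B1–B2, B1–B3
Every bag has size at most 3, so the width is 3 − 1 = 2 and tw(G) ≤ 2. Conversely, {1, 2, 4} is a clique of size 3, and the vertices of any clique must share a bag in every tree decomposition; so some bag has ≥ 3 vertices and tw(G) ≥ 2. Hence tw(G) = 2 exactly.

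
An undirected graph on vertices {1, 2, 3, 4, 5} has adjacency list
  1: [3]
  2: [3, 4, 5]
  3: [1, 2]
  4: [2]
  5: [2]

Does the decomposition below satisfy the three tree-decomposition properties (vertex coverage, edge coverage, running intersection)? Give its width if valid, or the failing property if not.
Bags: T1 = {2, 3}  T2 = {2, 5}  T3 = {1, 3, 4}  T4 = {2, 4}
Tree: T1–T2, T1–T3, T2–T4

A tree decomposition must satisfy three properties: every vertex lies in some bag; for every edge, both endpoints lie together in some bag; and for every vertex, the bags containing it form a connected subtree. Here bags containing vertex 4 are not connected in the tree, so the decomposition is invalid.

No — bags containing vertex 4 are not connected in the tree.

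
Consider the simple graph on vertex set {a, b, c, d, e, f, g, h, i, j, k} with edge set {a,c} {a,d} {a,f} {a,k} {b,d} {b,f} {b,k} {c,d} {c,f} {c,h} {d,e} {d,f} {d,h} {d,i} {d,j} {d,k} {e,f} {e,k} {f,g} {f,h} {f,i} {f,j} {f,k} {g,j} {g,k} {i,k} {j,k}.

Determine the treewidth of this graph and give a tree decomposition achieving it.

Treewidth 3.
Bags: B1 = {a, c, d, f}  B2 = {a, d, f, k}  B3 = {d, e, f, k}  B4 = {c, d, f, h}  B5 = {d, f, i, k}  B6 = {d, f, j, k}  B7 = {f, g, j, k}  B8 = {b, d, f, k}
Tree: B1–B2, B2–B3, B1–B4, B3–B5, B2–B6, B6–B7, B6–B8

The largest bag has 4 vertices, giving width 3; this decomposition certifies tw(G) ≤ 3. For the lower bound, the 4 vertices {c, d, f, h} are pairwise adjacent, and any tree decomposition puts a clique entirely inside one bag — forcing width ≥ 3. Therefore the treewidth is 3.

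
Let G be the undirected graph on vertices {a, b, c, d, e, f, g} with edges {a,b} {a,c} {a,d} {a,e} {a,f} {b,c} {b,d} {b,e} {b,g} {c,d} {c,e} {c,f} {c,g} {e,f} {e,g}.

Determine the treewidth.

3

A width-3 tree decomposition is:
Bags: B1 = {a, b, c, d}  B2 = {a, b, c, e}  B3 = {b, c, e, g}  B4 = {a, c, e, f}
Tree: B1–B2, B2–B3, B2–B4
Every bag has size at most 4, so the width is 4 − 1 = 3 and tw(G) ≤ 3. Conversely, {a, c, e, f} is a clique of size 4, and the vertices of any clique must share a bag in every tree decomposition; so some bag has ≥ 4 vertices and tw(G) ≥ 3. The upper and lower bounds meet at 3, so that is the treewidth.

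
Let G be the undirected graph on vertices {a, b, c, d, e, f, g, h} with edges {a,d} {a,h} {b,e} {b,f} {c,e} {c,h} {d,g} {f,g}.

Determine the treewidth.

2

A width-2 tree decomposition is:
Bags: B1 = {a, d, h}  B2 = {d, g, h}  B3 = {f, g, h}  B4 = {b, f, h}  B5 = {b, e, h}  B6 = {c, e, h}
Tree: B1–B2, B2–B3, B3–B4, B4–B5, B5–B6
The largest bag has 3 vertices, giving width 2; this decomposition certifies tw(G) ≤ 2. Since h–a–d–g–f–b–e–c–h is a cycle in G, G is not acyclic. Forests are exactly the graphs of treewidth ≤ 1, so tw(G) ≥ 2. Hence tw(G) = 2 exactly.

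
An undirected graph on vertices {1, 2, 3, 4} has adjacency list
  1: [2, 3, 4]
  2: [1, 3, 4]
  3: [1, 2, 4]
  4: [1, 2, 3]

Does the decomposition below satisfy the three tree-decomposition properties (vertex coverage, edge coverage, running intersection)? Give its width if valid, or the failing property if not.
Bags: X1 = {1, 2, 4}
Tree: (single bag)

A tree decomposition must satisfy three properties: every vertex lies in some bag; for every edge, both endpoints lie together in some bag; and for every vertex, the bags containing it form a connected subtree. Here vertex 3 appears in no bag, so the decomposition is invalid.

No — vertex 3 appears in no bag.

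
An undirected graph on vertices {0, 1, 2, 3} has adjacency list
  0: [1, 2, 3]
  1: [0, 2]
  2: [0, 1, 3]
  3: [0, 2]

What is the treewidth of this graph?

2

A width-2 tree decomposition is:
Bags: B1 = {0, 2, 3}  B2 = {0, 1, 2}
Tree: B1–B2
Every bag has size at most 3, so the width is 3 − 1 = 2 and tw(G) ≤ 2. On the other hand G contains the 3-clique {0, 1, 2}. A clique must lie in a single bag of any decomposition, so no decomposition can have width below 2. Combining the bounds, tw(G) = 2.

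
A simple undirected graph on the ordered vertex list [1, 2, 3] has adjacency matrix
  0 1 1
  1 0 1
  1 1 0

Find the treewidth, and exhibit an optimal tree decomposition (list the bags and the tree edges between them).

With just one bag of size 3, the width is 3 − 1 = 2, so tw(G) ≤ 2. On the other hand G contains the 3-clique {1, 2, 3}. A clique must lie in a single bag of any decomposition, so no decomposition can have width below 2. The upper and lower bounds meet at 2, so that is the treewidth.

Treewidth 2.
One such decomposition:
Bags: B1 = {1, 2, 3}
Tree: (single bag)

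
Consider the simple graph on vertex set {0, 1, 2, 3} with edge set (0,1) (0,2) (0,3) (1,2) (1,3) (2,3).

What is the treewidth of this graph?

3

A width-3 tree decomposition is:
Bags: B1 = {0, 1, 2, 3}
Tree: (single bag)
A single bag containing all 4 vertices is trivially a valid decomposition of width 3. On the other hand G contains the 4-clique {0, 1, 2, 3}. A clique must lie in a single bag of any decomposition, so no decomposition can have width below 3. The upper and lower bounds meet at 3, so that is the treewidth.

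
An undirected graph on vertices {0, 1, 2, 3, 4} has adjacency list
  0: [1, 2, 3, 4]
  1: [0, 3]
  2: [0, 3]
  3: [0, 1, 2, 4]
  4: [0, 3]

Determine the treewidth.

2

A width-2 tree decomposition is:
Bags: B1 = {0, 2, 3}  B2 = {0, 3, 4}  B3 = {0, 1, 3}
Tree: B1–B2, B2–B3
Every bag has size at most 3, so the width is 3 − 1 = 2 and tw(G) ≤ 2. Conversely, {0, 1, 3} is a clique of size 3, and the vertices of any clique must share a bag in every tree decomposition; so some bag has ≥ 3 vertices and tw(G) ≥ 2. Hence tw(G) = 2 exactly.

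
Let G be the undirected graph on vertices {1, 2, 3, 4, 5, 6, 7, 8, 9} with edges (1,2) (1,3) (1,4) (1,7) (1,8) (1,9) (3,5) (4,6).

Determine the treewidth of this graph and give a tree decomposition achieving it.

Treewidth 1.
One such decomposition:
Bags: B1 = {1, 3}  B2 = {1, 8}  B3 = {1, 2}  B4 = {1, 7}  B5 = {1, 9}  B6 = {1, 4}  B7 = {4, 6}  B8 = {3, 5}
Tree: B1–B2, B1–B3, B2–B4, B4–B5, B1–B6, B6–B7, B1–B8

The largest bag has 2 vertices, giving width 1; this decomposition certifies tw(G) ≤ 1. Any graph with an edge has treewidth ≥ 1, and G has the edge 1–3. Combining the bounds, tw(G) = 1.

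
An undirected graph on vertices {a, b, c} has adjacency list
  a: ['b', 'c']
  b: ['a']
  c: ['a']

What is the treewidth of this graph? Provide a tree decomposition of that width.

Each bag holds 2 vertices, so the decomposition has width 1, which upper-bounds the treewidth. Since G has at least one edge (e.g. c–a), it is not an edgeless graph, so tw(G) ≥ 1. Hence tw(G) = 1 exactly.

Treewidth 1.
Bags: B1 = {a, c}  B2 = {a, b}
Tree: B1–B2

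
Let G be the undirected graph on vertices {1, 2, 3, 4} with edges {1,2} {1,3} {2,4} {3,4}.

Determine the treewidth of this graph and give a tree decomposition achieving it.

Treewidth 2.
One optimal decomposition is:
Bags: B1 = {1, 2, 3}  B2 = {2, 3, 4}
Tree: B1–B2

The largest bag has 3 vertices, giving width 2; this decomposition certifies tw(G) ≤ 2. The edges 3–1–2–4–3 form a cycle, so G is not a tree and its treewidth is at least 2. Therefore the treewidth is 2.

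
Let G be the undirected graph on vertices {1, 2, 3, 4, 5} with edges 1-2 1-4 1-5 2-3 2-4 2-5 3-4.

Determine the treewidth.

A width-2 tree decomposition is:
Bags: B1 = {2, 3, 4}  B2 = {1, 2, 4}  B3 = {1, 2, 5}
Tree: B1–B2, B2–B3
Every bag has size at most 3, so the width is 3 − 1 = 2 and tw(G) ≤ 2. Conversely, {1, 2, 4} is a clique of size 3, and the vertices of any clique must share a bag in every tree decomposition; so some bag has ≥ 3 vertices and tw(G) ≥ 2. Combining the bounds, tw(G) = 2.

2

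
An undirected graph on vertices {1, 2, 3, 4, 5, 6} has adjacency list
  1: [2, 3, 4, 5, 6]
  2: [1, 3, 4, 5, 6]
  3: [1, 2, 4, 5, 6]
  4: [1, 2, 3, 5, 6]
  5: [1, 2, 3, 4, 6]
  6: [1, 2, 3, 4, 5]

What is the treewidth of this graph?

5

A width-5 tree decomposition is:
Bags: B1 = {1, 2, 3, 4, 5, 6}
Tree: (single bag)
A single bag containing all 6 vertices is trivially a valid decomposition of width 5. For the lower bound, the 6 vertices {1, 2, 3, 4, 5, 6} are pairwise adjacent, and any tree decomposition puts a clique entirely inside one bag — forcing width ≥ 5. Therefore the treewidth is 5.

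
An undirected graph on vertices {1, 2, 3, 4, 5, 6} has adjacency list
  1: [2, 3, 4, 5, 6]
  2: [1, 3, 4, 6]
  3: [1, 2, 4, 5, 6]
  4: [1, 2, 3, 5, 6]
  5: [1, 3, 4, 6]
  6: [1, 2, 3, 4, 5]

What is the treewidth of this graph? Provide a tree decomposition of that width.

Each bag holds 5 vertices, so the decomposition has width 4, which upper-bounds the treewidth. Conversely, {1, 2, 3, 4, 6} is a clique of size 5, and the vertices of any clique must share a bag in every tree decomposition; so some bag has ≥ 5 vertices and tw(G) ≥ 4. Therefore the treewidth is 4.

Treewidth 4.
Bags: B1 = {1, 2, 3, 4, 6}  B2 = {1, 3, 4, 5, 6}
Tree: B1–B2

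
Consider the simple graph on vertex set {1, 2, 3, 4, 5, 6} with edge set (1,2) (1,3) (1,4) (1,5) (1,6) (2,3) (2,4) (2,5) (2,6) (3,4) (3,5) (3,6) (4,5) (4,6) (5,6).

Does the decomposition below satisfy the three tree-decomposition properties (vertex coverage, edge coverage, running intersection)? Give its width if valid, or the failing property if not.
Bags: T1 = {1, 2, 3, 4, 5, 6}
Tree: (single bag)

Every vertex of G appears in some bag (union = {1, 2, 3, 4, 5, 6}); every edge is covered by a bag; and for each vertex v the set of bags containing v is connected in the bag tree. The decomposition is therefore valid. The largest bag has 6 vertices, so the width is 5.

Yes; width 5.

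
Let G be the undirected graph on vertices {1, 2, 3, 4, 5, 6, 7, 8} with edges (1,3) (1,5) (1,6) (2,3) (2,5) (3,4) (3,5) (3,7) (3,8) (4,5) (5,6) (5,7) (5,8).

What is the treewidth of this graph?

A width-2 tree decomposition is:
Bags: B1 = {1, 3, 5}  B2 = {1, 5, 6}  B3 = {2, 3, 5}  B4 = {3, 5, 8}  B5 = {3, 4, 5}  B6 = {3, 5, 7}
Tree: B1–B2, B1–B3, B3–B4, B1–B5, B4–B6
Each bag holds 3 vertices, so the decomposition has width 2, which upper-bounds the treewidth. Conversely, {1, 3, 5} is a clique of size 3, and the vertices of any clique must share a bag in every tree decomposition; so some bag has ≥ 3 vertices and tw(G) ≥ 2. Hence tw(G) = 2 exactly.

2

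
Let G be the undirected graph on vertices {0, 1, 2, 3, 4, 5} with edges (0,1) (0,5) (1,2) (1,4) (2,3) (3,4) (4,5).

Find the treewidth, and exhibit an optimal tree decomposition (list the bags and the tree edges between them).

The largest bag has 3 vertices, giving width 2; this decomposition certifies tw(G) ≤ 2. The edges 2–3–4–1–2 form a cycle, so G is not a tree and its treewidth is at least 2. Combining the bounds, tw(G) = 2.

Treewidth 2.
Bags: B1 = {1, 2, 3}  B2 = {1, 3, 4}  B3 = {0, 1, 4}  B4 = {0, 4, 5}
Tree: B1–B2, B2–B3, B3–B4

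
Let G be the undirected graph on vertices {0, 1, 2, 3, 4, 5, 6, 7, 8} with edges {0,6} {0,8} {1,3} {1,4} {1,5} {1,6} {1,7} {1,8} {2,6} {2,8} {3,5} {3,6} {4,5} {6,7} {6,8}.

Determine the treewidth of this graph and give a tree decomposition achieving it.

Each bag holds 3 vertices, so the decomposition has width 2, which upper-bounds the treewidth. On the other hand G contains the 3-clique {0, 6, 8}. A clique must lie in a single bag of any decomposition, so no decomposition can have width below 2. Therefore the treewidth is 2.

Treewidth 2.
Bags: B1 = {1, 6, 7}  B2 = {1, 3, 6}  B3 = {1, 6, 8}  B4 = {2, 6, 8}  B5 = {1, 3, 5}  B6 = {0, 6, 8}  B7 = {1, 4, 5}
Tree: B1–B2, B1–B3, B3–B4, B2–B5, B3–B6, B5–B7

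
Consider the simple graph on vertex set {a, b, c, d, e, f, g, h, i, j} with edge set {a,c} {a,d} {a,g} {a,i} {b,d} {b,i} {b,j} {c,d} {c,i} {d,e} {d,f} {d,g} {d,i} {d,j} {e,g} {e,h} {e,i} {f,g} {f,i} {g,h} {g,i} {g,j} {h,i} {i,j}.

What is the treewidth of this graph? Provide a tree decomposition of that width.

Each bag holds 4 vertices, so the decomposition has width 3, which upper-bounds the treewidth. On the other hand G contains the 4-clique {d, g, i, j}. A clique must lie in a single bag of any decomposition, so no decomposition can have width below 3. Therefore the treewidth is 3.

Treewidth 3.
Bags: B1 = {e, g, h, i}  B2 = {d, e, g, i}  B3 = {d, f, g, i}  B4 = {a, d, g, i}  B5 = {d, g, i, j}  B6 = {a, c, d, i}  B7 = {b, d, i, j}
Tree: B1–B2, B2–B3, B3–B4, B2–B5, B4–B6, B5–B7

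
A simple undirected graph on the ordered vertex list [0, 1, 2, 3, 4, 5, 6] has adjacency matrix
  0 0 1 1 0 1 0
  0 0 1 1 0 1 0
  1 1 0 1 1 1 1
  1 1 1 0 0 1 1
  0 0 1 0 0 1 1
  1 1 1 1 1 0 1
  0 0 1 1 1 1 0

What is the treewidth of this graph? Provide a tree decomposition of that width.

Each bag holds 4 vertices, so the decomposition has width 3, which upper-bounds the treewidth. On the other hand G contains the 4-clique {0, 2, 3, 5}. A clique must lie in a single bag of any decomposition, so no decomposition can have width below 3. Therefore the treewidth is 3.

Treewidth 3.
Bags: B1 = {0, 2, 3, 5}  B2 = {2, 3, 5, 6}  B3 = {2, 4, 5, 6}  B4 = {1, 2, 3, 5}
Tree: B1–B2, B2–B3, B1–B4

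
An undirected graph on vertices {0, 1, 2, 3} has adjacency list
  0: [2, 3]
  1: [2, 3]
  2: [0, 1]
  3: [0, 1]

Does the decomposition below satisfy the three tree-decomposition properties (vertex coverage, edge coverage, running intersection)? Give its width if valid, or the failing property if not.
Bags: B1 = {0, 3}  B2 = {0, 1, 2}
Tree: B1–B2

A tree decomposition must satisfy three properties: every vertex lies in some bag; for every edge, both endpoints lie together in some bag; and for every vertex, the bags containing it form a connected subtree. Here edge (1,3) lies in no bag, so the decomposition is invalid.

No — edge (1,3) lies in no bag.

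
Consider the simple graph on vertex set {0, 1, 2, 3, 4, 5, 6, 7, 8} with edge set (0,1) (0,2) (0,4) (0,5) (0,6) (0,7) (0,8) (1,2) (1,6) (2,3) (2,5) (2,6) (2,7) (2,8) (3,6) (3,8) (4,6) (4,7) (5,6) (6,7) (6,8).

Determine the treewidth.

3

A width-3 tree decomposition is:
Bags: B1 = {0, 2, 6, 8}  B2 = {0, 2, 6, 7}  B3 = {0, 1, 2, 6}  B4 = {0, 2, 5, 6}  B5 = {0, 4, 6, 7}  B6 = {2, 3, 6, 8}
Tree: B1–B2, B1–B3, B1–B4, B2–B5, B1–B6
Every bag has size at most 4, so the width is 4 − 1 = 3 and tw(G) ≤ 3. On the other hand G contains the 4-clique {0, 2, 6, 8}. A clique must lie in a single bag of any decomposition, so no decomposition can have width below 3. Therefore the treewidth is 3.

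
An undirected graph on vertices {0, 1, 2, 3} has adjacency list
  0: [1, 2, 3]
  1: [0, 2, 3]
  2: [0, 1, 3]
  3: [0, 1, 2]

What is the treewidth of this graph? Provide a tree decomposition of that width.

With just one bag of size 4, the width is 4 − 1 = 3, so tw(G) ≤ 3. For the lower bound, the 4 vertices {0, 1, 2, 3} are pairwise adjacent, and any tree decomposition puts a clique entirely inside one bag — forcing width ≥ 3. Therefore the treewidth is 3.

Treewidth 3.
One such decomposition:
Bags: B1 = {0, 1, 2, 3}
Tree: (single bag)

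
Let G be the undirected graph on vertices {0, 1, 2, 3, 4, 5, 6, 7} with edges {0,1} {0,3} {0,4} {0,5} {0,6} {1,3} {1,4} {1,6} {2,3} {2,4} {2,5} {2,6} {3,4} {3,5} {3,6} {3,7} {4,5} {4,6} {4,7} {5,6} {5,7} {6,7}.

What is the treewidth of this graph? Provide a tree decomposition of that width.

Every bag has size at most 5, so the width is 5 − 1 = 4 and tw(G) ≤ 4. For the lower bound, the 5 vertices {0, 1, 3, 4, 6} are pairwise adjacent, and any tree decomposition puts a clique entirely inside one bag — forcing width ≥ 4. Therefore the treewidth is 4.

Treewidth 4.
Bags: B1 = {2, 3, 4, 5, 6}  B2 = {0, 3, 4, 5, 6}  B3 = {3, 4, 5, 6, 7}  B4 = {0, 1, 3, 4, 6}
Tree: B1–B2, B2–B3, B2–B4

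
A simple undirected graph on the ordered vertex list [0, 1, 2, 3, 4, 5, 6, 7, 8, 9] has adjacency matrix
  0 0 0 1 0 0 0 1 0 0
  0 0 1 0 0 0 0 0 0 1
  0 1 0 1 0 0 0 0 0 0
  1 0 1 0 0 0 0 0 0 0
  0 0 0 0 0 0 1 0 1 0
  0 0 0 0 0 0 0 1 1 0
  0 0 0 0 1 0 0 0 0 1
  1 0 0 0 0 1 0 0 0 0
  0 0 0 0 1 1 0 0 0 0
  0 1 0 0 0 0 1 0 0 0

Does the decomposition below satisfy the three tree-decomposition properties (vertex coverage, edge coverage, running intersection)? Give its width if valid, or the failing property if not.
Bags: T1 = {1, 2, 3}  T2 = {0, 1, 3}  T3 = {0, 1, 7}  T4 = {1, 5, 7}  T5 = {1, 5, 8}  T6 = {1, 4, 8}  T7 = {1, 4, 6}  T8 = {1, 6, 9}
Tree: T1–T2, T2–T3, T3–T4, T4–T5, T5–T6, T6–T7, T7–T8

Vertex coverage: the bags together contain {0, 1, 2, 3, 4, 5, 6, 7, 8, 9}, the full vertex set. Edge coverage: each edge of G has both endpoints in at least one bag. Running intersection: for every vertex, the bags containing it form a connected subtree. All three properties hold, so this is a valid tree decomposition of width max|bag| − 1 = 2, and hence tw(G) ≤ 2.

Yes; width 2.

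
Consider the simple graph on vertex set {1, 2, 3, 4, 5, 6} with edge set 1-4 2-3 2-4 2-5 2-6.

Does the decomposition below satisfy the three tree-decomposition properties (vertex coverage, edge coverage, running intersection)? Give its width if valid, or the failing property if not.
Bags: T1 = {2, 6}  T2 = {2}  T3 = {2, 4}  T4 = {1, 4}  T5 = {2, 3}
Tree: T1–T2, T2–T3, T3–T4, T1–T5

No — vertex 5 appears in no bag.

A tree decomposition must satisfy three properties: every vertex lies in some bag; for every edge, both endpoints lie together in some bag; and for every vertex, the bags containing it form a connected subtree. Here vertex 5 appears in no bag, so the decomposition is invalid.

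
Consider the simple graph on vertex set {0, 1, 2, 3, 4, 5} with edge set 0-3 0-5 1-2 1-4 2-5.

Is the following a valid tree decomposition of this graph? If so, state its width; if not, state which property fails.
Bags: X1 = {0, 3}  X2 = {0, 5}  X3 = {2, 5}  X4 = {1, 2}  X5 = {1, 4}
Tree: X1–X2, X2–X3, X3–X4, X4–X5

Yes; width 1.

Every vertex of G appears in some bag (union = {0, 1, 2, 3, 4, 5}); every edge is covered by a bag; and for each vertex v the set of bags containing v is connected in the bag tree. The decomposition is therefore valid. The largest bag has 2 vertices, so the width is 1.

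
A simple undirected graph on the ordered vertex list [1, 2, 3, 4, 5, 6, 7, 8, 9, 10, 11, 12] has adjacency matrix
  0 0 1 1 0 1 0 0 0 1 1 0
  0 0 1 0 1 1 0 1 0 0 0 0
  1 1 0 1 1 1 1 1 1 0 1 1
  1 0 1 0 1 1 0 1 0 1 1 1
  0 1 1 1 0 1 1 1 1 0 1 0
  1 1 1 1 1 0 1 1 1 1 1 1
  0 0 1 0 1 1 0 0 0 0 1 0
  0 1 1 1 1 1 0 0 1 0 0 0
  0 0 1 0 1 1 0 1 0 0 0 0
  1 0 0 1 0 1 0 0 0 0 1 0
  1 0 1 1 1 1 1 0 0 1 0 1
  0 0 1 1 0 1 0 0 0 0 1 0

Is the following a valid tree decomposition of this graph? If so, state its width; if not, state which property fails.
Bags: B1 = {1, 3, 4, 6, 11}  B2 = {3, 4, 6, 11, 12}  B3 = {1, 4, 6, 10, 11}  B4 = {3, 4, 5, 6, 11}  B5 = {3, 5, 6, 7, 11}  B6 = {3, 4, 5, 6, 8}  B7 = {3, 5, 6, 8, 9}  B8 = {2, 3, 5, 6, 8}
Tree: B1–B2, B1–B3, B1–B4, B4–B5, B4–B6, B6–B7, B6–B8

Every vertex of G appears in some bag (union = {1, 2, 3, 4, 5, 6, 7, 8, 9, 10, 11, 12}); every edge is covered by a bag; and for each vertex v the set of bags containing v is connected in the bag tree. The decomposition is therefore valid. The largest bag has 5 vertices, so the width is 4.

Yes; width 4.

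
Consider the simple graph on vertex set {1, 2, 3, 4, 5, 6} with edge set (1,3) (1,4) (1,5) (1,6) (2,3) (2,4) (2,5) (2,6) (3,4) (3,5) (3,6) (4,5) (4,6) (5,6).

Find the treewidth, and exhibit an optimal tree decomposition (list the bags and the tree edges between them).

The largest bag has 5 vertices, giving width 4; this decomposition certifies tw(G) ≤ 4. Conversely, {1, 3, 4, 5, 6} is a clique of size 5, and the vertices of any clique must share a bag in every tree decomposition; so some bag has ≥ 5 vertices and tw(G) ≥ 4. Therefore the treewidth is 4.

Treewidth 4.
Bags: B1 = {1, 3, 4, 5, 6}  B2 = {2, 3, 4, 5, 6}
Tree: B1–B2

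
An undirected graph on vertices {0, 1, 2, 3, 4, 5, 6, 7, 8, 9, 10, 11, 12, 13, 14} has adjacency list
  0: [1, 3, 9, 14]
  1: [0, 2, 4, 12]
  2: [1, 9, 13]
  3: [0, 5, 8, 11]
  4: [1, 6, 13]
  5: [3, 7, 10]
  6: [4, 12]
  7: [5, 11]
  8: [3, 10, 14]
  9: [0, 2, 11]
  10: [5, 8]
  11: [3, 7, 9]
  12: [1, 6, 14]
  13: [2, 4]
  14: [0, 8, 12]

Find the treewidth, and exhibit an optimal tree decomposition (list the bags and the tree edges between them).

Treewidth 3.
One optimal decomposition is:
Bags: B1 = {2, 4, 6, 13}  B2 = {1, 2, 4, 6}  B3 = {1, 2, 6, 12}  B4 = {1, 2, 9, 12}  B5 = {0, 1, 9, 12}  B6 = {0, 9, 12, 14}  B7 = {0, 9, 11, 14}  B8 = {0, 3, 11, 14}  B9 = {3, 8, 11, 14}  B10 = {3, 7, 8, 11}  B11 = {3, 5, 7, 8}  B12 = {5, 7, 8, 10}
Tree: B1–B2, B2–B3, B3–B4, B4–B5, B5–B6, B6–B7, B7–B8, B8–B9, B9–B10, B10–B11, B11–B12

The largest bag has 4 vertices, giving width 3; this decomposition certifies tw(G) ≤ 3. For the lower bound: the 4 vertex sets {4,6,13}, {2}, {1}, {0,9,12,14} are disjoint, each induces a connected subgraph, and every pair is joined by at least one edge of G. Contracting each set to a single vertex therefore yields K_{4} as a minor, and since treewidth is minor-monotone, tw(G) ≥ tw(K_{4}) = 3. Therefore the treewidth is 3.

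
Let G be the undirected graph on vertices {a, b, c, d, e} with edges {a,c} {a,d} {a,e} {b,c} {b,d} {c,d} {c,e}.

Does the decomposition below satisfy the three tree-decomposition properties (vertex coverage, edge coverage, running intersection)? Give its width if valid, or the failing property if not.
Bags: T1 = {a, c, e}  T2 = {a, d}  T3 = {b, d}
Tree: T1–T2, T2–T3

A tree decomposition must satisfy three properties: every vertex lies in some bag; for every edge, both endpoints lie together in some bag; and for every vertex, the bags containing it form a connected subtree. Here edge (c,d) lies in no bag, so the decomposition is invalid.

No — edge (c,d) lies in no bag.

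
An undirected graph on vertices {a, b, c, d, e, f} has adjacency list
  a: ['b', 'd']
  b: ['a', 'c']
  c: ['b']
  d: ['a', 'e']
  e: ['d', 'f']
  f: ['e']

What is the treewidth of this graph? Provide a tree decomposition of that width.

Each bag holds 2 vertices, so the decomposition has width 1, which upper-bounds the treewidth. G has an edge, so its treewidth is at least 1. The upper and lower bounds meet at 1, so that is the treewidth.

Treewidth 1.
One such decomposition:
Bags: B1 = {e, f}  B2 = {d, e}  B3 = {a, d}  B4 = {a, b}  B5 = {b, c}
Tree: B1–B2, B2–B3, B3–B4, B4–B5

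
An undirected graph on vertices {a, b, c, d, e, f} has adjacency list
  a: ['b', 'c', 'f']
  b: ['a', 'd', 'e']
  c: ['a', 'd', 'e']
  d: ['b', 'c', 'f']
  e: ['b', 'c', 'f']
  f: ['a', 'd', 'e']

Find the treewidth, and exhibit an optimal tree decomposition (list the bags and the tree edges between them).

Treewidth 3.
One such decomposition:
Bags: B1 = {a, c, d, e}  B2 = {a, d, e, f}  B3 = {a, b, d, e}
Tree: B1–B2, B2–B3

Every bag has size at most 4, so the width is 4 − 1 = 3 and tw(G) ≤ 3. For the lower bound: the 4 vertex sets {a,c}, {e,f}, {d}, {b} are disjoint, each induces a connected subgraph, and every pair is joined by at least one edge of G. Contracting each set to a single vertex therefore yields K_{4} as a minor, and since treewidth is minor-monotone, tw(G) ≥ tw(K_{4}) = 3. Combining the bounds, tw(G) = 3.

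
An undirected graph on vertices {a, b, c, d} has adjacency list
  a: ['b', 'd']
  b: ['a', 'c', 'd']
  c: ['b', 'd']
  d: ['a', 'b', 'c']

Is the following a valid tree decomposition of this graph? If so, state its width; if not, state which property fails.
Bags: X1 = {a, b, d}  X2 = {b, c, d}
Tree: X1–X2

Yes; width 2.

Vertex coverage: the bags together contain {a, b, c, d}, the full vertex set. Edge coverage: each edge of G has both endpoints in at least one bag. Running intersection: for every vertex, the bags containing it form a connected subtree. All three properties hold, so this is a valid tree decomposition of width max|bag| − 1 = 2, and hence tw(G) ≤ 2.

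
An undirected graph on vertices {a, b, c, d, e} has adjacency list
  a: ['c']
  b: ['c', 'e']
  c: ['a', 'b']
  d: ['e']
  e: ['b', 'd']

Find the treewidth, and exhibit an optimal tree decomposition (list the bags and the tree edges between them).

Treewidth 1.
One such decomposition:
Bags: B1 = {d, e}  B2 = {b, e}  B3 = {b, c}  B4 = {a, c}
Tree: B1–B2, B2–B3, B3–B4

The largest bag has 2 vertices, giving width 1; this decomposition certifies tw(G) ≤ 1. Since G has at least one edge (e.g. d–e), it is not an edgeless graph, so tw(G) ≥ 1. Hence tw(G) = 1 exactly.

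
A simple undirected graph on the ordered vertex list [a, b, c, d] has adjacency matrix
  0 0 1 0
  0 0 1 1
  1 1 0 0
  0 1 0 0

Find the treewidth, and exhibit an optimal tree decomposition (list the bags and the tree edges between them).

The largest bag has 2 vertices, giving width 1; this decomposition certifies tw(G) ≤ 1. Any graph with an edge has treewidth ≥ 1, and G has the edge a–c. The upper and lower bounds meet at 1, so that is the treewidth.

Treewidth 1.
One optimal decomposition is:
Bags: B1 = {a, c}  B2 = {b, c}  B3 = {b, d}
Tree: B1–B2, B2–B3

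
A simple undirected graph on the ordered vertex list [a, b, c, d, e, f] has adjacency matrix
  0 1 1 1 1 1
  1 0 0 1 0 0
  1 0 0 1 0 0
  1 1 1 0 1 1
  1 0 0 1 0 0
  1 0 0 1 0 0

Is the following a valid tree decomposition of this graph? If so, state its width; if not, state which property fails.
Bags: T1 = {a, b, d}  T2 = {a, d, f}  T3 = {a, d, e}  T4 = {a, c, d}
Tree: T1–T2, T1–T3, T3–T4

Checking the three conditions: (i) the bags cover all of {a, b, c, d, e, f}; (ii) for each edge, some bag contains both endpoints; (iii) the bags containing any fixed vertex form a subtree. All hold, so the decomposition is valid with width 3 − 1 = 2.

Yes; width 2.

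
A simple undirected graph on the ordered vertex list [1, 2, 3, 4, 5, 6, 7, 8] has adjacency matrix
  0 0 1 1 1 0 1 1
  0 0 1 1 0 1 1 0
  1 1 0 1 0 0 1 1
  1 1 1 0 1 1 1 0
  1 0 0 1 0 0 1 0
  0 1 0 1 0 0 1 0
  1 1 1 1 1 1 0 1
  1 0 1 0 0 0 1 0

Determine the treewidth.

A width-3 tree decomposition is:
Bags: B1 = {1, 3, 4, 7}  B2 = {1, 4, 5, 7}  B3 = {2, 3, 4, 7}  B4 = {1, 3, 7, 8}  B5 = {2, 4, 6, 7}
Tree: B1–B2, B1–B3, B1–B4, B3–B5
The largest bag has 4 vertices, giving width 3; this decomposition certifies tw(G) ≤ 3. On the other hand G contains the 4-clique {1, 3, 7, 8}. A clique must lie in a single bag of any decomposition, so no decomposition can have width below 3. Hence tw(G) = 3 exactly.

3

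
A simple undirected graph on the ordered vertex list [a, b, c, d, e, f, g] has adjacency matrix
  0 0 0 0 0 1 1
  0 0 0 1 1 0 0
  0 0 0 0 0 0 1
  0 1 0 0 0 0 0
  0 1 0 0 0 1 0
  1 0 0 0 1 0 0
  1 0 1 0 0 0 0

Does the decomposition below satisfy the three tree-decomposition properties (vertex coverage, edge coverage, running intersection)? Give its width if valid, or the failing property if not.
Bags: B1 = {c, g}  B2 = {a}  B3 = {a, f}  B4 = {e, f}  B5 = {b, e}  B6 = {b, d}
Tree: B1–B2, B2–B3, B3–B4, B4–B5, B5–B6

A tree decomposition must satisfy three properties: every vertex lies in some bag; for every edge, both endpoints lie together in some bag; and for every vertex, the bags containing it form a connected subtree. Here edge (g,a) lies in no bag, so the decomposition is invalid.

No — edge (g,a) lies in no bag.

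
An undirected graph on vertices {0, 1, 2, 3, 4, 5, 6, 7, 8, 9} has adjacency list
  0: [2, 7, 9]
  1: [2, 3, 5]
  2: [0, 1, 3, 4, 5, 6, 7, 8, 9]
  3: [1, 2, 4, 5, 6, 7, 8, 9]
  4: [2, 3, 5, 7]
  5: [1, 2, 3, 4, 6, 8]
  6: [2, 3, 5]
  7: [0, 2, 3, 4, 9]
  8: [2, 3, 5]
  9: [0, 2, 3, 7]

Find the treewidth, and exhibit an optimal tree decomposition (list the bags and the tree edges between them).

Every bag has size at most 4, so the width is 4 − 1 = 3 and tw(G) ≤ 3. Conversely, {0, 2, 7, 9} is a clique of size 4, and the vertices of any clique must share a bag in every tree decomposition; so some bag has ≥ 4 vertices and tw(G) ≥ 3. The upper and lower bounds meet at 3, so that is the treewidth.

Treewidth 3.
One such decomposition:
Bags: B1 = {2, 3, 5, 6}  B2 = {2, 3, 4, 5}  B3 = {2, 3, 5, 8}  B4 = {2, 3, 4, 7}  B5 = {1, 2, 3, 5}  B6 = {2, 3, 7, 9}  B7 = {0, 2, 7, 9}
Tree: B1–B2, B1–B3, B2–B4, B3–B5, B4–B6, B6–B7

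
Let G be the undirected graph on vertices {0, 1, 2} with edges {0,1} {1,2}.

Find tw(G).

A width-1 tree decomposition is:
Bags: B1 = {0, 1}  B2 = {1, 2}
Tree: B1–B2
Each bag holds 2 vertices, so the decomposition has width 1, which upper-bounds the treewidth. Since G has at least one edge (e.g. 0–1), it is not an edgeless graph, so tw(G) ≥ 1. The upper and lower bounds meet at 1, so that is the treewidth.

1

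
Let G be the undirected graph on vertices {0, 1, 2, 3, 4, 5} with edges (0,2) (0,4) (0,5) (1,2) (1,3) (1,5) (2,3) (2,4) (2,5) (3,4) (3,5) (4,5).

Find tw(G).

3

A width-3 tree decomposition is:
Bags: B1 = {1, 2, 3, 5}  B2 = {2, 3, 4, 5}  B3 = {0, 2, 4, 5}
Tree: B1–B2, B2–B3
Every bag has size at most 4, so the width is 4 − 1 = 3 and tw(G) ≤ 3. For the lower bound, the 4 vertices {0, 2, 4, 5} are pairwise adjacent, and any tree decomposition puts a clique entirely inside one bag — forcing width ≥ 3. Combining the bounds, tw(G) = 3.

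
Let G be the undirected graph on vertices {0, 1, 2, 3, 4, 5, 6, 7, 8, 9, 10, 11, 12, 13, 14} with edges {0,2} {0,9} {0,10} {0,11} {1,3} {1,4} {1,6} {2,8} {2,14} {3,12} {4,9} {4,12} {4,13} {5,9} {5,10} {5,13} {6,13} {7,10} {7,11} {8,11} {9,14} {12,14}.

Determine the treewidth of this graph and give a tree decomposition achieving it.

Treewidth 3.
One optimal decomposition is:
Bags: B1 = {2, 7, 8, 11}  B2 = {0, 2, 7, 11}  B3 = {0, 2, 7, 10}  B4 = {0, 2, 10, 14}  B5 = {0, 9, 10, 14}  B6 = {5, 9, 10, 14}  B7 = {5, 9, 12, 14}  B8 = {4, 5, 9, 12}  B9 = {4, 5, 12, 13}  B10 = {3, 4, 12, 13}  B11 = {1, 3, 4, 13}  B12 = {1, 3, 6, 13}
Tree: B1–B2, B2–B3, B3–B4, B4–B5, B5–B6, B6–B7, B7–B8, B8–B9, B9–B10, B10–B11, B11–B12

The largest bag has 4 vertices, giving width 3; this decomposition certifies tw(G) ≤ 3. For the lower bound: the 4 vertex sets {7,8,11}, {2}, {0}, {5,9,10,14} are disjoint, each induces a connected subgraph, and every pair is joined by at least one edge of G. Contracting each set to a single vertex therefore yields K_{4} as a minor, and since treewidth is minor-monotone, tw(G) ≥ tw(K_{4}) = 3. The upper and lower bounds meet at 3, so that is the treewidth.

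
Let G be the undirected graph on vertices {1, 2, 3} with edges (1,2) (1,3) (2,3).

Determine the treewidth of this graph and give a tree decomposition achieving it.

A single bag containing all 3 vertices is trivially a valid decomposition of width 2. Conversely, {1, 2, 3} is a clique of size 3, and the vertices of any clique must share a bag in every tree decomposition; so some bag has ≥ 3 vertices and tw(G) ≥ 2. The upper and lower bounds meet at 2, so that is the treewidth.

Treewidth 2.
One optimal decomposition is:
Bags: B1 = {1, 2, 3}
Tree: (single bag)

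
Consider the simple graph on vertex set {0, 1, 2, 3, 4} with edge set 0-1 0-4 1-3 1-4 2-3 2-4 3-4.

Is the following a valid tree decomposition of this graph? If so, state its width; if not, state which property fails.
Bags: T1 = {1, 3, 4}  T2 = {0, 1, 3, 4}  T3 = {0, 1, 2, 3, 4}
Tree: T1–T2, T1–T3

A tree decomposition must satisfy three properties: every vertex lies in some bag; for every edge, both endpoints lie together in some bag; and for every vertex, the bags containing it form a connected subtree. Here bags containing vertex 0 are not connected in the tree, so the decomposition is invalid.

No — bags containing vertex 0 are not connected in the tree.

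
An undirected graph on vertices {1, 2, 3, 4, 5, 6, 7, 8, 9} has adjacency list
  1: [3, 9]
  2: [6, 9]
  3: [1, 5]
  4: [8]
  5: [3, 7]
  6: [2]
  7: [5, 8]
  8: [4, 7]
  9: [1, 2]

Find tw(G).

A width-1 tree decomposition is:
Bags: B1 = {4, 8}  B2 = {7, 8}  B3 = {5, 7}  B4 = {3, 5}  B5 = {1, 3}  B6 = {1, 9}  B7 = {2, 9}  B8 = {2, 6}
Tree: B1–B2, B2–B3, B3–B4, B4–B5, B5–B6, B6–B7, B7–B8
Each bag holds 2 vertices, so the decomposition has width 1, which upper-bounds the treewidth. Any graph with an edge has treewidth ≥ 1, and G has the edge 4–8. Hence tw(G) = 1 exactly.

1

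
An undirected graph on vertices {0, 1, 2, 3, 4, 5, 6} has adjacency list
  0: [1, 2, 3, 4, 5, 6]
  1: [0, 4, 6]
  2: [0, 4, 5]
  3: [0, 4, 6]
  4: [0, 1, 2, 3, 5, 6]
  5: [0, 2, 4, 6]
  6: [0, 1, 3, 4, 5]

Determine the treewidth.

A width-3 tree decomposition is:
Bags: B1 = {0, 1, 4, 6}  B2 = {0, 4, 5, 6}  B3 = {0, 2, 4, 5}  B4 = {0, 3, 4, 6}
Tree: B1–B2, B2–B3, B1–B4
Every bag has size at most 4, so the width is 4 − 1 = 3 and tw(G) ≤ 3. Conversely, {0, 2, 4, 5} is a clique of size 4, and the vertices of any clique must share a bag in every tree decomposition; so some bag has ≥ 4 vertices and tw(G) ≥ 3. The upper and lower bounds meet at 3, so that is the treewidth.

3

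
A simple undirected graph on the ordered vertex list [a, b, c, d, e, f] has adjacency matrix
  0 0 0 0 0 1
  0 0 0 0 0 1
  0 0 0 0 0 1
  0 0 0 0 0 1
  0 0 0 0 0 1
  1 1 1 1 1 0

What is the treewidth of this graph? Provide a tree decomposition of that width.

Each bag holds 2 vertices, so the decomposition has width 1, which upper-bounds the treewidth. Since G has at least one edge (e.g. b–f), it is not an edgeless graph, so tw(G) ≥ 1. The upper and lower bounds meet at 1, so that is the treewidth.

Treewidth 1.
Bags: B1 = {b, f}  B2 = {c, f}  B3 = {d, f}  B4 = {e, f}  B5 = {a, f}
Tree: B1–B2, B2–B3, B1–B4, B2–B5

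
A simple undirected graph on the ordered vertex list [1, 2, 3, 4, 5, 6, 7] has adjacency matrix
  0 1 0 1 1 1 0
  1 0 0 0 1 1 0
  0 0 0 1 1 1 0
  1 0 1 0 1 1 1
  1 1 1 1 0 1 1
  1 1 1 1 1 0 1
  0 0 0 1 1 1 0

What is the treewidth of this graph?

3

A width-3 tree decomposition is:
Bags: B1 = {4, 5, 6, 7}  B2 = {3, 4, 5, 6}  B3 = {1, 4, 5, 6}  B4 = {1, 2, 5, 6}
Tree: B1–B2, B2–B3, B3–B4
The largest bag has 4 vertices, giving width 3; this decomposition certifies tw(G) ≤ 3. For the lower bound, the 4 vertices {1, 2, 5, 6} are pairwise adjacent, and any tree decomposition puts a clique entirely inside one bag — forcing width ≥ 3. The upper and lower bounds meet at 3, so that is the treewidth.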